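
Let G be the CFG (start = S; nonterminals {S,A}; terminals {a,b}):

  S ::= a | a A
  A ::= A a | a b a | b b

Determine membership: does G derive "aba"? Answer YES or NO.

CNF form of G:
  S -> T0 A | a
  A -> A T0 | T0 X2 | T1 T1
  T0 -> a
  T1 -> b
  X2 -> T1 T0

Fill CYK table bottom-up:
  [0..0]={S,T0}  "a"  orig:{S}
  [1..1]={T1}  "b"  orig:{}
  [2..2]={S,T0}  "a"  orig:{S}
  [0..1]=∅  "ab"
  [1..2]={X2}  "ba"  orig:{}
  [0..2]={A}  "aba"

S ∉ T[0,2] ⇒ NO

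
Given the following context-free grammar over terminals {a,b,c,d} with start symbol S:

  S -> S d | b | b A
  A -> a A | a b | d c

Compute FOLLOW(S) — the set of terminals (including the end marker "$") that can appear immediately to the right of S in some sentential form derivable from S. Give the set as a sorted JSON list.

Compute FIRST by fixpoint:
[1]
  A via A→a A: +{a}
  A via A→d c: +{d}
  S via S→b: +{b}
  S: {b}  A: {a,d}
[2] (no change)
  S: {b}  A: {a,d}

FOLLOW sets:
initialize: $ ∈ FOLLOW(S)
iter 1:
  S→S d: FOLLOW(S) ⊇ FIRST(d) = {d}; new: +{d}
  S→b A: FOLLOW(A) ⊇ FOLLOW(S) ⊇ {$,d}; new: +{$,d}
  FOLLOW[S]={$,d}  FOLLOW[A]={$,d}
iter 2: (no change)
  FOLLOW[S]={$,d}  FOLLOW[A]={$,d}

FOLLOW(S) = ["$", "d"]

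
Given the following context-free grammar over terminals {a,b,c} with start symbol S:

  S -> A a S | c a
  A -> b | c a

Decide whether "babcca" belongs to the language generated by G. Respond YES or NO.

CNF form of G:
  S -> A X2 | T0 T1
  A -> T0 T1 | b
  T0 -> c
  T1 -> a
  X2 -> T1 S

CYK table (by increasing span):
  T[0,0] 'b' = {A}
  T[1,1] 'a' = {T1}  orig:{}
  T[2,2] 'b' = {A}
  T[3,3] 'c' = {T0}  orig:{}
  T[4,4] 'c' = {T0}  orig:{}
  T[5,5] 'a' = {T1}  orig:{}
  T[0,1] 'ba' = ∅
  T[1,2] 'ab' = ∅
  T[2,3] 'bc' = ∅
  T[3,4] 'cc' = ∅
  T[4,5] 'ca' = {A,S}
  T[0,2] 'bab' = ∅
  T[1,3] 'abc' = ∅
  T[2,4] 'bcc' = ∅
  T[3,5] 'cca' = ∅
  T[0,3] 'babc' = ∅
  T[1,4] 'abcc' = ∅
  T[2,5] 'bcca' = ∅
  T[0,4] 'babcc' = ∅
  T[1,5] 'abcca' = ∅
  T[0,5] 'babcca' = ∅

S ∉ T[0,5] ⇒ NO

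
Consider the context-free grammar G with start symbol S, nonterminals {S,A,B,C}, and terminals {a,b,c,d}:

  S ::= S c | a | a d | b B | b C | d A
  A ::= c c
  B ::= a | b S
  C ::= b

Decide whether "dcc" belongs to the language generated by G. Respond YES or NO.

CNF form of G:
  S -> S T0 | T1 B | T1 C | T2 T3 | T3 A | a
  A -> T0 T0
  B -> T1 S | a
  C -> b
  T0 -> c
  T1 -> b
  T2 -> a
  T3 -> d

CYK table (by increasing span):
  T[0,0] 'd' = {T3}  orig:{}
  T[1,1] 'c' = {T0}  orig:{}
  T[2,2] 'c' = {T0}  orig:{}
  T[0,1] 'dc' = ∅
  T[1,2] 'cc' = {A}
  T[0,2] 'dcc' = {S}

S ∈ T[0,2] ⇒ YES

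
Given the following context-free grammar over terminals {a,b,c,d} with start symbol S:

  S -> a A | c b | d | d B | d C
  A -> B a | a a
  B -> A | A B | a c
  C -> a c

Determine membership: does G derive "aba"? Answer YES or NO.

Convert to CNF:
  S -> T0 A | T1 T2 | T3 B | T3 C | d
  A -> B T0 | T0 T0
  B -> A B | B T0 | T0 T0 | T0 T1
  C -> T0 T1
  T0 -> a
  T1 -> c
  T2 -> b
  T3 -> d

CYK fill:
  T[0,0] 'a' = {T0}  orig:{}
  T[1,1] 'b' = {T2}  orig:{}
  T[2,2] 'a' = {T0}  orig:{}
  T[0,1] 'ab' = ∅
  T[1,2] 'ba' = ∅
  T[0,2] 'aba' = ∅

S ∉ T[0,2] ⇒ NO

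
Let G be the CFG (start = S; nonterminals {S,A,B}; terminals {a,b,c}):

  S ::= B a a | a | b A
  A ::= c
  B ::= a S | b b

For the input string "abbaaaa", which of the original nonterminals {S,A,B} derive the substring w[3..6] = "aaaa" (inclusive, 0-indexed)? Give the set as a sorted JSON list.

Convert to CNF:
  S -> B X2 | T1 A | a
  A -> c
  B -> T0 S | T1 T1
  T0 -> a
  T1 -> b
  X2 -> T0 T0

Fill CYK table bottom-up, restricted to cells inside w[3..6]:
  cell(3,3) a: {S,T0}  orig:{S}
  cell(4,4) a: {S,T0}  orig:{S}
  cell(5,5) a: {S,T0}  orig:{S}
  cell(6,6) a: {S,T0}  orig:{S}
  cell(3,4) aa: {B,X2}  orig:{B}
  cell(4,5) aa: {B,X2}  orig:{B}
  cell(5,6) aa: {B,X2}  orig:{B}
  cell(3,5) aaa: ∅
  cell(4,6) aaa: ∅
  cell(3,6) aaaa: {S}

Original NTs in T[3,6] deriving "aaaa": ["S"]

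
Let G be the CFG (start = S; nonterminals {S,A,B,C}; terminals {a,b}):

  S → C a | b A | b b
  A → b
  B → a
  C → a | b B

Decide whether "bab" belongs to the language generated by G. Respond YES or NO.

CNF form of G:
  S -> C T1 | T0 A | T0 T0
  A -> b
  B -> a
  C -> T0 B | a
  T0 -> b
  T1 -> a

CYK fill:
  T[0,0] 'b' = {A,T0}  orig:{A}
  T[1,1] 'a' = {B,C,T1}  orig:{B,C}
  T[2,2] 'b' = {A,T0}  orig:{A}
  T[0,1] 'ba' = {C}
  T[1,2] 'ab' = ∅
  T[0,2] 'bab' = ∅

S ∉ T[0,2] ⇒ NO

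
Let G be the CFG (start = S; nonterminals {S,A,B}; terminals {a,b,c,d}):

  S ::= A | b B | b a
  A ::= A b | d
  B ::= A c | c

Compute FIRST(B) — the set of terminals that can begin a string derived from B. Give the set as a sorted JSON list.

Compute FIRST by fixpoint:
iter 1:
  A via A→d: +{d}
  B via B→A c: +{d}
  B via B→c: +{c}
  S via S→A: +{d}
  S via S→b B: +{b}
  S: {b,d}  A: {d}  B: {c,d}
iter 2: done
  S: {b,d}  A: {d}  B: {c,d}

FIRST(B) = ["c", "d"]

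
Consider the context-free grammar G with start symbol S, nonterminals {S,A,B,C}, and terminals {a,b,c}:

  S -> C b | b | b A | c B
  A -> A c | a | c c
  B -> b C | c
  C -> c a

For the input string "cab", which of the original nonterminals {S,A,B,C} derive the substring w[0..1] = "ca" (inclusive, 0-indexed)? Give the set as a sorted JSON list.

Convert to CNF:
  S -> C T1 | T0 B | T1 A | b
  A -> A T0 | T0 T0 | a
  B -> T1 C | c
  C -> T0 T2
  T0 -> c
  T1 -> b
  T2 -> a

CYK table (by increasing span) — only the sub-triangle for w[0..1]:
  T[0,0] 'c' = {B,T0}  orig:{B}
  T[1,1] 'a' = {A,T2}  orig:{A}
  T[0,1] 'ca' = {C}

Original NTs in T[0,1] deriving "ca": ["C"]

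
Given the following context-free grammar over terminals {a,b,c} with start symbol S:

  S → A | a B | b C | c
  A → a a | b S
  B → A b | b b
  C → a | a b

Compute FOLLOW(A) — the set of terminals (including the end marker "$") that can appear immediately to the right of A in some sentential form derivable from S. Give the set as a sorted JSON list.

FIRST iteration:
iter 1:
  A via A→a a: +{a}
  A via A→b S: +{b}
  B via B→A b: +{a,b}
  C via C→a: +{a}
  S via S→A: +{a,b}
  S via S→c: +{c}
  S: {a,b,c}  A: {a,b}  B: {a,b}  C: {a}
iter 2: done
  S: {a,b,c}  A: {a,b}  B: {a,b}  C: {a}

FOLLOW sets:
seed FOLLOW(S) with $
pass 1:
  B→A b: FOLLOW(A) ⊇ FIRST(b) = {b}; new: +{b}
  S→A: FOLLOW(A) ⊇ FOLLOW(S) ⊇ {$}; new: +{$}
  S→a B: FOLLOW(B) ⊇ FOLLOW(S) ⊇ {$}; new: +{$}
  S→b C: FOLLOW(C) ⊇ FOLLOW(S) ⊇ {$}; new: +{$}
  FOLLOW(S)={$}  FOLLOW(A)={$,b}  FOLLOW(B)={$}  FOLLOW(C)={$}
pass 2:
  A→b S: FOLLOW(S) ⊇ FOLLOW(A) ⊇ {$,b}; new: +{b}
  S→a B: FOLLOW(B) ⊇ FOLLOW(S) ⊇ {$,b}; new: +{b}
  S→b C: FOLLOW(C) ⊇ FOLLOW(S) ⊇ {$,b}; new: +{b}
  FOLLOW(S)={$,b}  FOLLOW(A)={$,b}  FOLLOW(B)={$,b}  FOLLOW(C)={$,b}
pass 3: — fixpoint
  FOLLOW(S)={$,b}  FOLLOW(A)={$,b}  FOLLOW(B)={$,b}  FOLLOW(C)={$,b}

FOLLOW(A) = ["$", "b"]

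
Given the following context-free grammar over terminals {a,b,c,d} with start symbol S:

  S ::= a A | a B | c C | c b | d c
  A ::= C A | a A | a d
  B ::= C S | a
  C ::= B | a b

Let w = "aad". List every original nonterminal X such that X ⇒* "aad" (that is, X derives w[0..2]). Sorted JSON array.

Convert to CNF:
  S -> T0 A | T0 B | T1 T3 | T3 C | T3 T2
  A -> C A | T0 A | T0 T1
  B -> C S | a
  C -> C S | T0 T2 | a
  T0 -> a
  T1 -> d
  T2 -> b
  T3 -> c

CYK table (by increasing span) (cells [i..j] with 0 ≤ i ≤ j ≤ 2 only):
  [0..0]={B,C,T0}  "a"  orig:{B,C}
  [1..1]={B,C,T0}  "a"  orig:{B,C}
  [2..2]={T1}  "d"  orig:{}
  [0..1]={S}  "aa"
  [1..2]={A}  "ad"
  [0..2]={A,S}  "aad"

Original NTs in T[0,2] deriving "aad": ["A", "S"]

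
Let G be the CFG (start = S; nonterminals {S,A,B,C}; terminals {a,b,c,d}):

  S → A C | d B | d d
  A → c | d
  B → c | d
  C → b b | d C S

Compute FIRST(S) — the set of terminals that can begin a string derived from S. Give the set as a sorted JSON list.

FIRST iteration:
pass 1:
  A via A→c: +{c}
  A via A→d: +{d}
  B via B→c: +{c}
  B via B→d: +{d}
  C via C→b b: +{b}
  C via C→d C S: +{d}
  S via S→A C: +{c,d}
  FIRST[S]={c,d}  FIRST[A]={c,d}  FIRST[B]={c,d}  FIRST[C]={b,d}
pass 2: (stable)
  FIRST[S]={c,d}  FIRST[A]={c,d}  FIRST[B]={c,d}  FIRST[C]={b,d}

FIRST(S) = ["c", "d"]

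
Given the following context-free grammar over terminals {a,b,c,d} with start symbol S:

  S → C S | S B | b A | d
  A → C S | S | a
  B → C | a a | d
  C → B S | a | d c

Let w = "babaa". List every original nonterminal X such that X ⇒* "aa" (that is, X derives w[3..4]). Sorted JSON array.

CNF form of G:
  S -> C S | S B | T0 A | d
  A -> C S | S B | T0 A | a | d
  B -> B S | T1 T1 | T2 T3 | a | d
  C -> B S | T2 T3 | a
  T0 -> b
  T1 -> a
  T2 -> d
  T3 -> c

CYK table (by increasing span), restricted to cells inside w[3..4]:
  T[3,3] 'a' = {A,B,C,T1}  orig:{A,B,C}
  T[4,4] 'a' = {A,B,C,T1}  orig:{A,B,C}
  T[3,4] 'aa' = {B}

Original NTs in T[3,4] deriving "aa": ["B"]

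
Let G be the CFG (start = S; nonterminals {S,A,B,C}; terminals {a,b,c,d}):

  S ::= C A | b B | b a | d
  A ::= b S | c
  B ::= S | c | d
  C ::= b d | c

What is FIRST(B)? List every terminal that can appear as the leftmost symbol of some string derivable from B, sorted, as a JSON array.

FIRST iteration:
iter 1:
  A via A→b S: +{b}
  A via A→c: +{c}
  B via B→c: +{c}
  B via B→d: +{d}
  C via C→b d: +{b}
  C via C→c: +{c}
  S via S→C A: +{b,c}
  S via S→d: +{d}
  FIRST[S]={b,c,d}  FIRST[A]={b,c}  FIRST[B]={c,d}  FIRST[C]={b,c}
iter 2:
  B via B→S: +{b}
  FIRST[S]={b,c,d}  FIRST[A]={b,c}  FIRST[B]={b,c,d}  FIRST[C]={b,c}
iter 3: (stable)
  FIRST[S]={b,c,d}  FIRST[A]={b,c}  FIRST[B]={b,c,d}  FIRST[C]={b,c}

FIRST(B) = ["b", "c", "d"]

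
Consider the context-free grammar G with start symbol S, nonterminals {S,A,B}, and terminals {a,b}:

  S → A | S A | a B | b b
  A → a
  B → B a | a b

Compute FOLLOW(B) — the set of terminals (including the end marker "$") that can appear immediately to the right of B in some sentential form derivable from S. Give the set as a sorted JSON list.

FIRST sets, iterate to fixpoint:
[1]
  A via A→a: +{a}
  B via B→a b: +{a}
  S via S→A: +{a}
  S via S→b b: +{b}
  S: {a,b}  A: {a}  B: {a}
[2] (stable)
  S: {a,b}  A: {a}  B: {a}

Compute FOLLOW by fixpoint:
initialize: $ ∈ FOLLOW(S)
[1]
  B→B a: FOLLOW(B) ⊇ FIRST(a) = {a}; new: +{a}
  S→A: FOLLOW(A) ⊇ FOLLOW(S) ⊇ {$}; new: +{$}
  S→S A: FOLLOW(S) ⊇ FIRST(A) = {a}; new: +{a}
  S→S A: FOLLOW(A) ⊇ FOLLOW(S) ⊇ {$,a}; new: +{a}
  S→a B: FOLLOW(B) ⊇ FOLLOW(S) ⊇ {$,a}; new: +{$}
  S: {$,a}  A: {$,a}  B: {$,a}
[2] — fixpoint
  S: {$,a}  A: {$,a}  B: {$,a}

FOLLOW(B) = ["$", "a"]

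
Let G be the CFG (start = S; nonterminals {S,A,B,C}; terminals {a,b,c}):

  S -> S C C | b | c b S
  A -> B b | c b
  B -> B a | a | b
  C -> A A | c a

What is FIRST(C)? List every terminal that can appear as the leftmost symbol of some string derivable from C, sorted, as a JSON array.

FIRST sets, iterate to fixpoint:
[1]
  A via A→c b: +{c}
  B via B→a: +{a}
  B via B→b: +{b}
  C via C→A A: +{c}
  S via S→b: +{b}
  S via S→c b S: +{c}
  S: {b,c}  A: {c}  B: {a,b}  C: {c}
[2]
  A via A→B b: +{a,b}
  C via C→A A: +{a,b}
  S: {b,c}  A: {a,b,c}  B: {a,b}  C: {a,b,c}
[3] — fixpoint
  S: {b,c}  A: {a,b,c}  B: {a,b}  C: {a,b,c}

FIRST(C) = ["a", "b", "c"]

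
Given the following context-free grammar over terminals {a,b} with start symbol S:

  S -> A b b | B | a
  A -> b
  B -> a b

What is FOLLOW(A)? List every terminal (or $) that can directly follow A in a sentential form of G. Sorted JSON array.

FIRST iteration:
pass 1:
  A via A→b: +{b}
  B via B→a b: +{a}
  S via S→A b b: +{b}
  S via S→B: +{a}
  FIRST(S)={a,b}  FIRST(A)={b}  FIRST(B)={a}
pass 2: (stable)
  FIRST(S)={a,b}  FIRST(A)={b}  FIRST(B)={a}

FOLLOW sets:
seed FOLLOW(S) with $
iter 1:
  S→A b b: FOLLOW(A) ⊇ FIRST(b) = {b}; new: +{b}
  S→B: FOLLOW(B) ⊇ FOLLOW(S) ⊇ {$}; new: +{$}
  FOLLOW(S)={$}  FOLLOW(A)={b}  FOLLOW(B)={$}
iter 2: (stable)
  FOLLOW(S)={$}  FOLLOW(A)={b}  FOLLOW(B)={$}

FOLLOW(A) = ["b"]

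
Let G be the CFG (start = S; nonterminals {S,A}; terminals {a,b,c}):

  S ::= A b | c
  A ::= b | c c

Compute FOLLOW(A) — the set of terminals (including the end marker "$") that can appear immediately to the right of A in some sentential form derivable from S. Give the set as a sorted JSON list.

Compute FIRST by fixpoint:
[1]
  A via A→b: +{b}
  A via A→c c: +{c}
  S via S→A b: +{b,c}
  FIRST[S]={b,c}  FIRST[A]={b,c}
[2] (no change)
  FIRST[S]={b,c}  FIRST[A]={b,c}

Compute FOLLOW by fixpoint:
initialize: $ ∈ FOLLOW(S)
pass 1:
  S→A b: FOLLOW(A) ⊇ FIRST(b) = {b}; new: +{b}
  S: {$}  A: {b}
pass 2: (no change)
  S: {$}  A: {b}

FOLLOW(A) = ["b"]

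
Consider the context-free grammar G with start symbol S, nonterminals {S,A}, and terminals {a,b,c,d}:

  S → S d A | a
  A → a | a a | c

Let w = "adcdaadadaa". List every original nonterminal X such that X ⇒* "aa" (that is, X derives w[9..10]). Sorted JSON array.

Convert to CNF:
  S -> S X2 | a
  A -> T0 T0 | a | c
  T0 -> a
  T1 -> d
  X2 -> T1 A

CYK fill — only the sub-triangle for w[9..10]:
  T[9,9] 'a' = {A,S,T0}  orig:{A,S}
  T[10,10] 'a' = {A,S,T0}  orig:{A,S}
  T[9,10] 'aa' = {A}

Original NTs in T[9,10] deriving "aa": ["A"]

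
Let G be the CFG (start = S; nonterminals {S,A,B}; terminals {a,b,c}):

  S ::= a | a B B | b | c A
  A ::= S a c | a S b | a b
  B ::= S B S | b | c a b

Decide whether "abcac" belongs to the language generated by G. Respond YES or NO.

Convert to CNF:
  S -> T0 X7 | T1 A | a | b
  A -> S X3 | T0 T2 | T0 X4
  B -> S X5 | T1 X6 | b
  T0 -> a
  T1 -> c
  T2 -> b
  X3 -> T0 T1
  X4 -> S T2
  X5 -> B S
  X6 -> T0 T2
  X7 -> B B

Fill CYK table bottom-up:
  [0..0]={S,T0}  "a"  orig:{S}
  [1..1]={B,S,T2}  "b"  orig:{B,S}
  [2..2]={T1}  "c"  orig:{}
  [3..3]={S,T0}  "a"  orig:{S}
  [4..4]={T1}  "c"  orig:{}
  [0..1]={A,X4,X6}  "ab"  orig:{A}
  [1..2]=∅  "bc"
  [2..3]=∅  "ca"
  [3..4]={X3}  "ac"  orig:{}
  [0..2]=∅  "abc"
  [1..3]=∅  "bca"
  [2..4]=∅  "cac"
  [0..3]=∅  "abca"
  [1..4]=∅  "bcac"
  [0..4]=∅  "abcac"

S ∉ T[0,4] ⇒ NO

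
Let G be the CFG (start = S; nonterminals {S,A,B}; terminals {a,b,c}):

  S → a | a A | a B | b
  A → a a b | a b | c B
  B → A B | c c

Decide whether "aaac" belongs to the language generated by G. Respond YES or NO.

CNF form of G:
  S -> T0 A | T0 B | a | b
  A -> T0 T1 | T0 X3 | T2 B
  B -> A B | T2 T2
  T0 -> a
  T1 -> b
  T2 -> c
  X3 -> T0 T1

CYK fill:
  cell(0,0) a: {S,T0}  orig:{S}
  cell(1,1) a: {S,T0}  orig:{S}
  cell(2,2) a: {S,T0}  orig:{S}
  cell(3,3) c: {T2}  orig:{}
  cell(0,1) aa: ∅
  cell(1,2) aa: ∅
  cell(2,3) ac: ∅
  cell(0,2) aaa: ∅
  cell(1,3) aac: ∅
  cell(0,3) aaac: ∅

S ∉ T[0,3] ⇒ NO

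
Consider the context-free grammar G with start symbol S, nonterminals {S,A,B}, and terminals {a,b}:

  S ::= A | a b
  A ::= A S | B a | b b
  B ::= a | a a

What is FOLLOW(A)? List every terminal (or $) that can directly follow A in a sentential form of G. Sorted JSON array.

Compute FIRST by fixpoint:
iter 1:
  A via A→b b: +{b}
  B via B→a: +{a}
  S via S→A: +{b}
  S via S→a b: +{a}
  FIRST[S]={a,b}  FIRST[A]={b}  FIRST[B]={a}
iter 2:
  A via A→B a: +{a}
  FIRST[S]={a,b}  FIRST[A]={a,b}  FIRST[B]={a}
iter 3: (stable)
  FIRST[S]={a,b}  FIRST[A]={a,b}  FIRST[B]={a}

FOLLOW sets:
seed FOLLOW(S) with $
round 1:
  A→A S: FOLLOW(A) ⊇ FIRST(S) = {a,b}; new: +{a,b}
  A→A S: FOLLOW(S) ⊇ FOLLOW(A) ⊇ {a,b}; new: +{a,b}
  A→B a: FOLLOW(B) ⊇ FIRST(a) = {a}; new: +{a}
  S→A: FOLLOW(A) ⊇ FOLLOW(S) ⊇ {$,a,b}; new: +{$}
  FOLLOW(S)={$,a,b}  FOLLOW(A)={$,a,b}  FOLLOW(B)={a}
round 2: (no change)
  FOLLOW(S)={$,a,b}  FOLLOW(A)={$,a,b}  FOLLOW(B)={a}

FOLLOW(A) = ["$", "a", "b"]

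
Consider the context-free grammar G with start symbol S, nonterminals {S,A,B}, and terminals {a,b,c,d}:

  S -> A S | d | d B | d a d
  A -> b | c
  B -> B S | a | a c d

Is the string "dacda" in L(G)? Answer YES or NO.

CNF form of G:
  S -> A S | T2 B | T2 X4 | d
  A -> b | c
  B -> B S | T0 X3 | a
  T0 -> a
  T1 -> c
  T2 -> d
  X3 -> T1 T2
  X4 -> T0 T2

CYK table (by increasing span):
  T[0,0] 'd' = {S,T2}  orig:{S}
  T[1,1] 'a' = {B,T0}  orig:{B}
  T[2,2] 'c' = {A,T1}  orig:{A}
  T[3,3] 'd' = {S,T2}  orig:{S}
  T[4,4] 'a' = {B,T0}  orig:{B}
  T[0,1] 'da' = {S}
  T[1,2] 'ac' = ∅
  T[2,3] 'cd' = {S,X3}  orig:{S}
  T[3,4] 'da' = {S}
  T[0,2] 'dac' = ∅
  T[1,3] 'acd' = {B}
  T[2,4] 'cda' = {S}
  T[0,3] 'dacd' = {S}
  T[1,4] 'acda' = {B}
  T[0,4] 'dacda' = {S}

S ∈ T[0,4] ⇒ YES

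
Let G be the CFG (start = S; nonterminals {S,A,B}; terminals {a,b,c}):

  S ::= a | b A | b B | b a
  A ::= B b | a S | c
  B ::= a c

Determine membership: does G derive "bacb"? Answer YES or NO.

CNF form of G:
  S -> T0 A | T0 B | T0 T1 | a
  A -> B T0 | T1 S | c
  B -> T1 T2
  T0 -> b
  T1 -> a
  T2 -> c

Fill CYK table bottom-up:
  [0..0]={T0}  "b"  orig:{}
  [1..1]={S,T1}  "a"  orig:{S}
  [2..2]={A,T2}  "c"  orig:{A}
  [3..3]={T0}  "b"  orig:{}
  [0..1]={S}  "ba"
  [1..2]={B}  "ac"
  [2..3]=∅  "cb"
  [0..2]={S}  "bac"
  [1..3]={A}  "acb"
  [0..3]={S}  "bacb"

S ∈ T[0,3] ⇒ YES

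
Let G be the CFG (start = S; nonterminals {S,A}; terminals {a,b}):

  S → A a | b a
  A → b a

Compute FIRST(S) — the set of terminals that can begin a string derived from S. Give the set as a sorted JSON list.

Compute FIRST by fixpoint:
round 1:
  A via A→b a: +{b}
  S via S→A a: +{b}
  FIRST(S)={b}  FIRST(A)={b}
round 2: (no change)
  FIRST(S)={b}  FIRST(A)={b}

FIRST(S) = ["b"]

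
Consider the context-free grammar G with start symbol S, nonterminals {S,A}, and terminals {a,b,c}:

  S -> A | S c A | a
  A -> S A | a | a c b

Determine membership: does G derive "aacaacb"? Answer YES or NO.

Convert to CNF:
  S -> S A | S X4 | T0 X5 | a
  A -> S A | T0 X3 | a
  T0 -> a
  T1 -> c
  T2 -> b
  X3 -> T1 T2
  X4 -> T1 A
  X5 -> T1 T2

Fill CYK table bottom-up:
  cell(0,0) a: {A,S,T0}  orig:{A,S}
  cell(1,1) a: {A,S,T0}  orig:{A,S}
  cell(2,2) c: {T1}  orig:{}
  cell(3,3) a: {A,S,T0}  orig:{A,S}
  cell(4,4) a: {A,S,T0}  orig:{A,S}
  cell(5,5) c: {T1}  orig:{}
  cell(6,6) b: {T2}  orig:{}
  cell(0,1) aa: {A,S}
  cell(1,2) ac: ∅
  cell(2,3) ca: {X4}  orig:{}
  cell(3,4) aa: {A,S}
  cell(4,5) ac: ∅
  cell(5,6) cb: {X3,X5}  orig:{}
  cell(0,2) aac: ∅
  cell(1,3) aca: {S}
  cell(2,4) caa: {X4}  orig:{}
  cell(3,5) aac: ∅
  cell(4,6) acb: {A,S}
  cell(0,3) aaca: {S}
  cell(1,4) acaa: {A,S}
  cell(2,5) caac: ∅
  cell(3,6) aacb: {A,S}
  cell(0,4) aacaa: {A,S}
  cell(1,5) acaac: ∅
  cell(2,6) caacb: {X4}  orig:{}
  cell(0,5) aacaac: ∅
  cell(1,6) acaacb: {A,S}
  cell(0,6) aacaacb: {A,S}

S ∈ T[0,6] ⇒ YES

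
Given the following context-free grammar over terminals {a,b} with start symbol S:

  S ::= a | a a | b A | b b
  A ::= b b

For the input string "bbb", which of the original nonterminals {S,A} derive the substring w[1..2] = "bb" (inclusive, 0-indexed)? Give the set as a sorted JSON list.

CNF form of G:
  S -> T0 A | T0 T0 | T1 T1 | a
  A -> T0 T0
  T0 -> b
  T1 -> a

CYK fill, restricted to cells inside w[1..2]:
  T[1,1] 'b' = {T0}  orig:{}
  T[2,2] 'b' = {T0}  orig:{}
  T[1,2] 'bb' = {A,S}

Original NTs in T[1,2] deriving "bb": ["A", "S"]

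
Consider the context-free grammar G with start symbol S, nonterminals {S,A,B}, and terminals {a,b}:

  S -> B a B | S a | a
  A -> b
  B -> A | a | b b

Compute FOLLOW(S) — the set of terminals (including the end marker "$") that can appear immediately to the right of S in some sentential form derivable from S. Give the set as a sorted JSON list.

FIRST iteration:
[1]
  A via A→b: +{b}
  B via B→A: +{b}
  B via B→a: +{a}
  S via S→B a B: +{a,b}
  FIRST(S)={a,b}  FIRST(A)={b}  FIRST(B)={a,b}
[2] (stable)
  FIRST(S)={a,b}  FIRST(A)={b}  FIRST(B)={a,b}

FOLLOW sets:
FOLLOW(S) := {$}
round 1:
  S→B a B: FOLLOW(B) ⊇ FIRST(a) = {a}; new: +{a}
  S→B a B: FOLLOW(B) ⊇ FOLLOW(S) ⊇ {$}; new: +{$}
  S→S a: FOLLOW(S) ⊇ FIRST(a) = {a}; new: +{a}
  FOLLOW(S)={$,a}  FOLLOW(A)={}  FOLLOW(B)={$,a}
round 2:
  B→A: FOLLOW(A) ⊇ FOLLOW(B) ⊇ {$,a}; new: +{$,a}
  FOLLOW(S)={$,a}  FOLLOW(A)={$,a}  FOLLOW(B)={$,a}
round 3: (stable)
  FOLLOW(S)={$,a}  FOLLOW(A)={$,a}  FOLLOW(B)={$,a}

FOLLOW(S) = ["$", "a"]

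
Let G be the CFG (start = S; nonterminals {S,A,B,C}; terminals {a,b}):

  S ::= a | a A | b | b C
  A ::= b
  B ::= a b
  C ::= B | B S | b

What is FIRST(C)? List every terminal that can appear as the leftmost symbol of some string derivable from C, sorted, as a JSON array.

Compute FIRST by fixpoint:
iter 1:
  A via A→b: +{b}
  B via B→a b: +{a}
  C via C→B: +{a}
  C via C→b: +{b}
  S via S→a: +{a}
  S via S→b: +{b}
  S: {a,b}  A: {b}  B: {a}  C: {a,b}
iter 2: (stable)
  S: {a,b}  A: {b}  B: {a}  C: {a,b}

FIRST(C) = ["a", "b"]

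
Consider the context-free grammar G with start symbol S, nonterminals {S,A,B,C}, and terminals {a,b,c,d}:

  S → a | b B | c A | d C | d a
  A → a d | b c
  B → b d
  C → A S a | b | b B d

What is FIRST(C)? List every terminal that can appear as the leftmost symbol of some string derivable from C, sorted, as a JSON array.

FIRST iteration:
pass 1:
  A via A→a d: +{a}
  A via A→b c: +{b}
  B via B→b d: +{b}
  C via C→A S a: +{a,b}
  S via S→a: +{a}
  S via S→b B: +{b}
  S via S→c A: +{c}
  S via S→d C: +{d}
  S: {a,b,c,d}  A: {a,b}  B: {b}  C: {a,b}
pass 2: (stable)
  S: {a,b,c,d}  A: {a,b}  B: {b}  C: {a,b}

FIRST(C) = ["a", "b"]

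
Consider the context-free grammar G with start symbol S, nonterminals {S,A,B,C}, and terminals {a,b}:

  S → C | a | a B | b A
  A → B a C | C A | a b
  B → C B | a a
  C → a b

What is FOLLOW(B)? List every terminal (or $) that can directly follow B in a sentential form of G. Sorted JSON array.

FIRST sets, iterate to fixpoint:
[1]
  A via A→a b: +{a}
  B via B→a a: +{a}
  C via C→a b: +{a}
  S via S→C: +{a}
  S via S→b A: +{b}
  S: {a,b}  A: {a}  B: {a}  C: {a}
[2] — fixpoint
  S: {a,b}  A: {a}  B: {a}  C: {a}

Compute FOLLOW by fixpoint:
FOLLOW(S) := {$}
round 1:
  A→B a C: FOLLOW(B) ⊇ FIRST(a) = {a}; new: +{a}
  A→C A: FOLLOW(C) ⊇ FIRST(A) = {a}; new: +{a}
  S→C: FOLLOW(C) ⊇ FOLLOW(S) ⊇ {$}; new: +{$}
  S→a B: FOLLOW(B) ⊇ FOLLOW(S) ⊇ {$}; new: +{$}
  S→b A: FOLLOW(A) ⊇ FOLLOW(S) ⊇ {$}; new: +{$}
  FOLLOW[S]={$}  FOLLOW[A]={$}  FOLLOW[B]={$,a}  FOLLOW[C]={$,a}
round 2: — fixpoint
  FOLLOW[S]={$}  FOLLOW[A]={$}  FOLLOW[B]={$,a}  FOLLOW[C]={$,a}

FOLLOW(B) = ["$", "a"]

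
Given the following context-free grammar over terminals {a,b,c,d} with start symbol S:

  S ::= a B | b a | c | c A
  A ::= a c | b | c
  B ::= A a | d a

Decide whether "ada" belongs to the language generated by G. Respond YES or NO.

CNF form of G:
  S -> T0 B | T1 A | T3 T0 | c
  A -> T0 T1 | b | c
  B -> A T0 | T2 T0
  T0 -> a
  T1 -> c
  T2 -> d
  T3 -> b

Fill CYK table bottom-up:
  cell(0,0) a: {T0}  orig:{}
  cell(1,1) d: {T2}  orig:{}
  cell(2,2) a: {T0}  orig:{}
  cell(0,1) ad: ∅
  cell(1,2) da: {B}
  cell(0,2) ada: {S}

S ∈ T[0,2] ⇒ YES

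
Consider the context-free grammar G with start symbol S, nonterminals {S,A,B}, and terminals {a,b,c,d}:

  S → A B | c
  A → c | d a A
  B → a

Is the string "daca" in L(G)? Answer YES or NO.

CNF form of G:
  S -> A B | c
  A -> T0 X2 | c
  B -> a
  T0 -> d
  T1 -> a
  X2 -> T1 A

CYK fill:
  T[0,0] 'd' = {T0}  orig:{}
  T[1,1] 'a' = {B,T1}  orig:{B}
  T[2,2] 'c' = {A,S}
  T[3,3] 'a' = {B,T1}  orig:{B}
  T[0,1] 'da' = ∅
  T[1,2] 'ac' = {X2}  orig:{}
  T[2,3] 'ca' = {S}
  T[0,2] 'dac' = {A}
  T[1,3] 'aca' = ∅
  T[0,3] 'daca' = {S}

S ∈ T[0,3] ⇒ YES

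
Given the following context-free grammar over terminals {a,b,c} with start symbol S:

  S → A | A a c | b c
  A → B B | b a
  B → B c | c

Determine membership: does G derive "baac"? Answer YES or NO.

CNF form of G:
  S -> A X3 | B B | T0 T1 | T0 T2
  A -> B B | T0 T1
  B -> B T2 | c
  T0 -> b
  T1 -> a
  T2 -> c
  X3 -> T1 T2

Fill CYK table bottom-up:
  T[0,0] 'b' = {T0}  orig:{}
  T[1,1] 'a' = {T1}  orig:{}
  T[2,2] 'a' = {T1}  orig:{}
  T[3,3] 'c' = {B,T2}  orig:{B}
  T[0,1] 'ba' = {A,S}
  T[1,2] 'aa' = ∅
  T[2,3] 'ac' = {X3}  orig:{}
  T[0,2] 'baa' = ∅
  T[1,3] 'aac' = ∅
  T[0,3] 'baac' = {S}

S ∈ T[0,3] ⇒ YES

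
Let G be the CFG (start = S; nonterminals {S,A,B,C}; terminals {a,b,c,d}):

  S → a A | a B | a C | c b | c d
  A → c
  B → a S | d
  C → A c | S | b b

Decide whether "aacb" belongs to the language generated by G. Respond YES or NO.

Convert to CNF:
  S -> T0 A | T0 B | T0 C | T1 T2 | T1 T3
  A -> c
  B -> T0 S | d
  C -> A T1 | T0 A | T0 B | T0 C | T1 T2 | T1 T3 | T2 T2
  T0 -> a
  T1 -> c
  T2 -> b
  T3 -> d

Fill CYK table bottom-up:
  [0..0]={T0}  "a"  orig:{}
  [1..1]={T0}  "a"  orig:{}
  [2..2]={A,T1}  "c"  orig:{A}
  [3..3]={T2}  "b"  orig:{}
  [0..1]=∅  "aa"
  [1..2]={C,S}  "ac"
  [2..3]={C,S}  "cb"
  [0..2]={B,C,S}  "aac"
  [1..3]={B,C,S}  "acb"
  [0..3]={B,C,S}  "aacb"

S ∈ T[0,3] ⇒ YES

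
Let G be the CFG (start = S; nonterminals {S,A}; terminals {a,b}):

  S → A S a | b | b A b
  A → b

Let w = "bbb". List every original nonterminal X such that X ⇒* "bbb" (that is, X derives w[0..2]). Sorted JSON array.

Convert to CNF:
  S -> A X2 | T1 X3 | b
  A -> b
  T0 -> a
  T1 -> b
  X2 -> S T0
  X3 -> A T1

CYK fill — only the sub-triangle for w[0..2]:
  cell(0,0) b: {A,S,T1}  orig:{A,S}
  cell(1,1) b: {A,S,T1}  orig:{A,S}
  cell(2,2) b: {A,S,T1}  orig:{A,S}
  cell(0,1) bb: {X3}  orig:{}
  cell(1,2) bb: {X3}  orig:{}
  cell(0,2) bbb: {S}

Original NTs in T[0,2] deriving "bbb": ["S"]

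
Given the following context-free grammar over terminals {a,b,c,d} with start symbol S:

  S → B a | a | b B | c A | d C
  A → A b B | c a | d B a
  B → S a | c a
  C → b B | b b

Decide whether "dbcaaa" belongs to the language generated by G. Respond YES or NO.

Convert to CNF:
  S -> B T2 | T0 B | T1 A | T3 C | a
  A -> A X4 | T1 T2 | T3 X5
  B -> S T2 | T1 T2
  C -> T0 B | T0 T0
  T0 -> b
  T1 -> c
  T2 -> a
  T3 -> d
  X4 -> T0 B
  X5 -> B T2

Fill CYK table bottom-up:
  T[0,0] 'd' = {T3}  orig:{}
  T[1,1] 'b' = {T0}  orig:{}
  T[2,2] 'c' = {T1}  orig:{}
  T[3,3] 'a' = {S,T2}  orig:{S}
  T[4,4] 'a' = {S,T2}  orig:{S}
  T[5,5] 'a' = {S,T2}  orig:{S}
  T[0,1] 'db' = ∅
  T[1,2] 'bc' = ∅
  T[2,3] 'ca' = {A,B}
  T[3,4] 'aa' = {B}
  T[4,5] 'aa' = {B}
  T[0,2] 'dbc' = ∅
  T[1,3] 'bca' = {C,S,X4}  orig:{C,S}
  T[2,4] 'caa' = {S,X5}  orig:{S}
  T[3,5] 'aaa' = {S,X5}  orig:{S}
  T[0,3] 'dbca' = {S}
  T[1,4] 'bcaa' = {B}
  T[2,5] 'caaa' = {B}
  T[0,4] 'dbcaa' = {B}
  T[1,5] 'bcaaa' = {C,S,X4,X5}  orig:{C,S}
  T[0,5] 'dbcaaa' = {A,S,X5}  orig:{A,S}

S ∈ T[0,5] ⇒ YES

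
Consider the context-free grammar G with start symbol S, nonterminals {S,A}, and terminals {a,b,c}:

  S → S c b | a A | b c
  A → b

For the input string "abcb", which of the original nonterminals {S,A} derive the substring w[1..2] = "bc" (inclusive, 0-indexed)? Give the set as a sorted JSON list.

Convert to CNF:
  S -> S X3 | T1 T0 | T2 A
  A -> b
  T0 -> c
  T1 -> b
  T2 -> a
  X3 -> T0 T1

CYK table (by increasing span), restricted to cells inside w[1..2]:
  T[1,1] 'b' = {A,T1}  orig:{A}
  T[2,2] 'c' = {T0}  orig:{}
  T[1,2] 'bc' = {S}

Original NTs in T[1,2] deriving "bc": ["S"]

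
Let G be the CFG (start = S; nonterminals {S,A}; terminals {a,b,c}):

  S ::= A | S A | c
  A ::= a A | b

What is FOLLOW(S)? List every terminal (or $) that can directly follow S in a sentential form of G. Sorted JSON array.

Compute FIRST by fixpoint:
[1]
  A via A→a A: +{a}
  A via A→b: +{b}
  S via S→A: +{a,b}
  S via S→c: +{c}
  FIRST(S)={a,b,c}  FIRST(A)={a,b}
[2] — fixpoint
  FIRST(S)={a,b,c}  FIRST(A)={a,b}

Compute FOLLOW by fixpoint:
FOLLOW(S) := {$}
[1]
  S→A: FOLLOW(A) ⊇ FOLLOW(S) ⊇ {$}; new: +{$}
  S→S A: FOLLOW(S) ⊇ FIRST(A) = {a,b}; new: +{a,b}
  S→S A: FOLLOW(A) ⊇ FOLLOW(S) ⊇ {$,a,b}; new: +{a,b}
  FOLLOW(S)={$,a,b}  FOLLOW(A)={$,a,b}
[2] (no change)
  FOLLOW(S)={$,a,b}  FOLLOW(A)={$,a,b}

FOLLOW(S) = ["$", "a", "b"]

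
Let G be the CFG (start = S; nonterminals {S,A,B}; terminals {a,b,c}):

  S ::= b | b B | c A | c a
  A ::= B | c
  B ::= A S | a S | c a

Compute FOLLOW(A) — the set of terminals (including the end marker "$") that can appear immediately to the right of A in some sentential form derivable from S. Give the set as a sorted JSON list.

Compute FIRST by fixpoint:
pass 1:
  A via A→c: +{c}
  B via B→A S: +{c}
  B via B→a S: +{a}
  S via S→b: +{b}
  S via S→c A: +{c}
  S: {b,c}  A: {c}  B: {a,c}
pass 2:
  A via A→B: +{a}
  S: {b,c}  A: {a,c}  B: {a,c}
pass 3: done
  S: {b,c}  A: {a,c}  B: {a,c}

Compute FOLLOW by fixpoint:
seed FOLLOW(S) with $
iter 1:
  B→A S: FOLLOW(A) ⊇ FIRST(S) = {b,c}; new: +{b,c}
  S→b B: FOLLOW(B) ⊇ FOLLOW(S) ⊇ {$}; new: +{$}
  S→c A: FOLLOW(A) ⊇ FOLLOW(S) ⊇ {$}; new: +{$}
  S: {$}  A: {$,b,c}  B: {$}
iter 2:
  A→B: FOLLOW(B) ⊇ FOLLOW(A) ⊇ {$,b,c}; new: +{b,c}
  B→A S: FOLLOW(S) ⊇ FOLLOW(B) ⊇ {$,b,c}; new: +{b,c}
  S: {$,b,c}  A: {$,b,c}  B: {$,b,c}
iter 3: done
  S: {$,b,c}  A: {$,b,c}  B: {$,b,c}

FOLLOW(A) = ["$", "b", "c"]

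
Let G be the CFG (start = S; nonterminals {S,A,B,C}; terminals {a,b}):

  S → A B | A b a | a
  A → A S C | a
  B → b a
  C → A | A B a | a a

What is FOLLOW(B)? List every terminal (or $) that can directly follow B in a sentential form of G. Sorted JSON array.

FIRST sets, iterate to fixpoint:
round 1:
  A via A→a: +{a}
  B via B→b a: +{b}
  C via C→A: +{a}
  S via S→A B: +{a}
  S: {a}  A: {a}  B: {b}  C: {a}
round 2: (stable)
  S: {a}  A: {a}  B: {b}  C: {a}

Compute FOLLOW by fixpoint:
initialize: $ ∈ FOLLOW(S)
[1]
  A→A S C: FOLLOW(A) ⊇ FIRST(S) = {a}; new: +{a}
  A→A S C: FOLLOW(S) ⊇ FIRST(C) = {a}; new: +{a}
  A→A S C: FOLLOW(C) ⊇ FOLLOW(A) ⊇ {a}; new: +{a}
  C→A B a: FOLLOW(A) ⊇ FIRST(B) = {b}; new: +{b}
  C→A B a: FOLLOW(B) ⊇ FIRST(a) = {a}; new: +{a}
  S→A B: FOLLOW(B) ⊇ FOLLOW(S) ⊇ {$,a}; new: +{$}
  FOLLOW(S)={$,a}  FOLLOW(A)={a,b}  FOLLOW(B)={$,a}  FOLLOW(C)={a}
[2]
  A→A S C: FOLLOW(C) ⊇ FOLLOW(A) ⊇ {a,b}; new: +{b}
  FOLLOW(S)={$,a}  FOLLOW(A)={a,b}  FOLLOW(B)={$,a}  FOLLOW(C)={a,b}
[3] done
  FOLLOW(S)={$,a}  FOLLOW(A)={a,b}  FOLLOW(B)={$,a}  FOLLOW(C)={a,b}

FOLLOW(B) = ["$", "a"]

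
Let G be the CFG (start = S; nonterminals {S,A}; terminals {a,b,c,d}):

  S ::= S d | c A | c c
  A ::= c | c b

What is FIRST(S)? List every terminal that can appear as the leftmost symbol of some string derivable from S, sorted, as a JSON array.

FIRST sets, iterate to fixpoint:
[1]
  A via A→c: +{c}
  S via S→c A: +{c}
  FIRST(S)={c}  FIRST(A)={c}
[2] (stable)
  FIRST(S)={c}  FIRST(A)={c}

FIRST(S) = ["c"]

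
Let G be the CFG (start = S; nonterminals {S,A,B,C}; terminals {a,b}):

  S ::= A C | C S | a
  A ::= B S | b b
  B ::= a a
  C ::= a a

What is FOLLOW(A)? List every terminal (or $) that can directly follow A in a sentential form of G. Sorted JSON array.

FIRST iteration:
round 1:
  A via A→b b: +{b}
  B via B→a a: +{a}
  C via C→a a: +{a}
  S via S→A C: +{b}
  S via S→C S: +{a}
  S: {a,b}  A: {b}  B: {a}  C: {a}
round 2:
  A via A→B S: +{a}
  S: {a,b}  A: {a,b}  B: {a}  C: {a}
round 3: (stable)
  S: {a,b}  A: {a,b}  B: {a}  C: {a}

FOLLOW sets:
seed FOLLOW(S) with $
pass 1:
  A→B S: FOLLOW(B) ⊇ FIRST(S) = {a,b}; new: +{a,b}
  S→A C: FOLLOW(A) ⊇ FIRST(C) = {a}; new: +{a}
  S→A C: FOLLOW(C) ⊇ FOLLOW(S) ⊇ {$}; new: +{$}
  S→C S: FOLLOW(C) ⊇ FIRST(S) = {a,b}; new: +{a,b}
  FOLLOW(S)={$}  FOLLOW(A)={a}  FOLLOW(B)={a,b}  FOLLOW(C)={$,a,b}
pass 2:
  A→B S: FOLLOW(S) ⊇ FOLLOW(A) ⊇ {a}; new: +{a}
  FOLLOW(S)={$,a}  FOLLOW(A)={a}  FOLLOW(B)={a,b}  FOLLOW(C)={$,a,b}
pass 3: (no change)
  FOLLOW(S)={$,a}  FOLLOW(A)={a}  FOLLOW(B)={a,b}  FOLLOW(C)={$,a,b}

FOLLOW(A) = ["a"]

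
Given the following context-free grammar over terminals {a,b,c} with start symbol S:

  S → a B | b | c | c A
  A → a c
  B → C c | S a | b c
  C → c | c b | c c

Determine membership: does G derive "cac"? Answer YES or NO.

CNF form of G:
  S -> T0 B | T1 A | b | c
  A -> T0 T1
  B -> C T1 | S T0 | T2 T1
  C -> T1 T1 | T1 T2 | c
  T0 -> a
  T1 -> c
  T2 -> b

CYK table (by increasing span):
  T[0,0] 'c' = {C,S,T1}  orig:{C,S}
  T[1,1] 'a' = {T0}  orig:{}
  T[2,2] 'c' = {C,S,T1}  orig:{C,S}
  T[0,1] 'ca' = {B}
  T[1,2] 'ac' = {A}
  T[0,2] 'cac' = {S}

S ∈ T[0,2] ⇒ YES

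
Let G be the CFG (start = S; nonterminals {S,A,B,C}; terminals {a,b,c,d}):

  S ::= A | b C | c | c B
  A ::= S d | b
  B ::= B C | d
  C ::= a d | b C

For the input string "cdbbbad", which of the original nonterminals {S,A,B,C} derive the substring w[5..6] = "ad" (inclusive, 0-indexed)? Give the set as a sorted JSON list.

Convert to CNF:
  S -> S T0 | T2 C | T3 B | b | c
  A -> S T0 | b
  B -> B C | d
  C -> T1 T0 | T2 C
  T0 -> d
  T1 -> a
  T2 -> b
  T3 -> c

CYK fill (cells [i..j] with 5 ≤ i ≤ j ≤ 6 only):
  [5..5]={T1}  "a"  orig:{}
  [6..6]={B,T0}  "d"  orig:{B}
  [5..6]={C}  "ad"

Original NTs in T[5,6] deriving "ad": ["C"]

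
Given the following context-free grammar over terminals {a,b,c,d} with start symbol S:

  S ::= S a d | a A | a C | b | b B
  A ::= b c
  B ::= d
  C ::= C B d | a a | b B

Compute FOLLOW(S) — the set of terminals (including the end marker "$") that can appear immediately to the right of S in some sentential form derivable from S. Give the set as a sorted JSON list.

FIRST iteration:
round 1:
  A via A→b c: +{b}
  B via B→d: +{d}
  C via C→a a: +{a}
  C via C→b B: +{b}
  S via S→a A: +{a}
  S via S→b: +{b}
  S: {a,b}  A: {b}  B: {d}  C: {a,b}
round 2: (no change)
  S: {a,b}  A: {b}  B: {d}  C: {a,b}

Compute FOLLOW by fixpoint:
initialize: $ ∈ FOLLOW(S)
iter 1:
  C→C B d: FOLLOW(C) ⊇ FIRST(B) = {d}; new: +{d}
  C→C B d: FOLLOW(B) ⊇ FIRST(d) = {d}; new: +{d}
  S→S a d: FOLLOW(S) ⊇ FIRST(a) = {a}; new: +{a}
  S→a A: FOLLOW(A) ⊇ FOLLOW(S) ⊇ {$,a}; new: +{$,a}
  S→a C: FOLLOW(C) ⊇ FOLLOW(S) ⊇ {$,a}; new: +{$,a}
  S→b B: FOLLOW(B) ⊇ FOLLOW(S) ⊇ {$,a}; new: +{$,a}
  S: {$,a}  A: {$,a}  B: {$,a,d}  C: {$,a,d}
iter 2: (no change)
  S: {$,a}  A: {$,a}  B: {$,a,d}  C: {$,a,d}

FOLLOW(S) = ["$", "a"]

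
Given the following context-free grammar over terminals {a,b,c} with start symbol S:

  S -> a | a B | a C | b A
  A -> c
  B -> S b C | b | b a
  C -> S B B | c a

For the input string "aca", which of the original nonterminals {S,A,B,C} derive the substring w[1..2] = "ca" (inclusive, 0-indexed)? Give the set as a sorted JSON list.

CNF form of G:
  S -> T0 A | T1 B | T1 C | a
  A -> c
  B -> S X3 | T0 T1 | b
  C -> S X4 | T2 T1
  T0 -> b
  T1 -> a
  T2 -> c
  X3 -> T0 C
  X4 -> B B

CYK table (by increasing span), restricted to cells inside w[1..2]:
  [1..1]={A,T2}  "c"  orig:{A}
  [2..2]={S,T1}  "a"  orig:{S}
  [1..2]={C}  "ca"

Original NTs in T[1,2] deriving "ca": ["C"]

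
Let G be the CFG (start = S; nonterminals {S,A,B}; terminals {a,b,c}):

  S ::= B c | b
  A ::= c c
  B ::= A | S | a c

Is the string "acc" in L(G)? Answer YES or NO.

CNF form of G:
  S -> B T0 | b
  A -> T0 T0
  B -> B T0 | T0 T0 | T1 T0 | b
  T0 -> c
  T1 -> a

CYK table (by increasing span):
  [0..0]={T1}  "a"  orig:{}
  [1..1]={T0}  "c"  orig:{}
  [2..2]={T0}  "c"  orig:{}
  [0..1]={B}  "ac"
  [1..2]={A,B}  "cc"
  [0..2]={B,S}  "acc"

S ∈ T[0,2] ⇒ YES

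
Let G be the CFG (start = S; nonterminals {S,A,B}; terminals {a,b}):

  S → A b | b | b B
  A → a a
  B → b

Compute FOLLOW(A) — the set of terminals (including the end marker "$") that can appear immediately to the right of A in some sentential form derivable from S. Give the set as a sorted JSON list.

Compute FIRST by fixpoint:
pass 1:
  A via A→a a: +{a}
  B via B→b: +{b}
  S via S→A b: +{a}
  S via S→b: +{b}
  S: {a,b}  A: {a}  B: {b}
pass 2: done
  S: {a,b}  A: {a}  B: {b}

Compute FOLLOW by fixpoint:
seed FOLLOW(S) with $
pass 1:
  S→A b: FOLLOW(A) ⊇ FIRST(b) = {b}; new: +{b}
  S→b B: FOLLOW(B) ⊇ FOLLOW(S) ⊇ {$}; new: +{$}
  FOLLOW[S]={$}  FOLLOW[A]={b}  FOLLOW[B]={$}
pass 2: done
  FOLLOW[S]={$}  FOLLOW[A]={b}  FOLLOW[B]={$}

FOLLOW(A) = ["b"]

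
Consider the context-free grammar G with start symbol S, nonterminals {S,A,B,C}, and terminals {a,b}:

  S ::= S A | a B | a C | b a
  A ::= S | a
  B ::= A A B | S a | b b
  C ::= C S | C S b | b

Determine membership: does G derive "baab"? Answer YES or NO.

CNF form of G:
  S -> S A | T0 B | T0 C | T1 T0
  A -> S A | T0 B | T0 C | T1 T0 | a
  B -> A X2 | S T0 | T1 T1
  C -> C S | C X3 | b
  T0 -> a
  T1 -> b
  X2 -> A B
  X3 -> S T1

Fill CYK table bottom-up:
  T[0,0] 'b' = {C,T1}  orig:{C}
  T[1,1] 'a' = {A,T0}  orig:{A}
  T[2,2] 'a' = {A,T0}  orig:{A}
  T[3,3] 'b' = {C,T1}  orig:{C}
  T[0,1] 'ba' = {A,S}
  T[1,2] 'aa' = ∅
  T[2,3] 'ab' = {A,S}
  T[0,2] 'baa' = {A,B,S}
  T[1,3] 'aab' = ∅
  T[0,3] 'baab' = {A,S,X3}  orig:{A,S}

S ∈ T[0,3] ⇒ YES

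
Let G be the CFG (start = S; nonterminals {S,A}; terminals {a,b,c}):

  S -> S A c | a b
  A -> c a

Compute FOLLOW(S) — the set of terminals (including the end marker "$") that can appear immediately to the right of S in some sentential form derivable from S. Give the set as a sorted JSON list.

Compute FIRST by fixpoint:
iter 1:
  A via A→c a: +{c}
  S via S→a b: +{a}
  S: {a}  A: {c}
iter 2: (no change)
  S: {a}  A: {c}

Compute FOLLOW by fixpoint:
initialize: $ ∈ FOLLOW(S)
round 1:
  S→S A c: FOLLOW(S) ⊇ FIRST(A) = {c}; new: +{c}
  S→S A c: FOLLOW(A) ⊇ FIRST(c) = {c}; new: +{c}
  FOLLOW(S)={$,c}  FOLLOW(A)={c}
round 2: (no change)
  FOLLOW(S)={$,c}  FOLLOW(A)={c}

FOLLOW(S) = ["$", "c"]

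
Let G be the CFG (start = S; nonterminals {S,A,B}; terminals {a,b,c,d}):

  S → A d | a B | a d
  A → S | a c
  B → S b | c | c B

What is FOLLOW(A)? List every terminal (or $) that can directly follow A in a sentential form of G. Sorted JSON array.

FIRST sets, iterate to fixpoint:
[1]
  A via A→a c: +{a}
  B via B→c: +{c}
  S via S→A d: +{a}
  FIRST(S)={a}  FIRST(A)={a}  FIRST(B)={c}
[2]
  B via B→S b: +{a}
  FIRST(S)={a}  FIRST(A)={a}  FIRST(B)={a,c}
[3] — fixpoint
  FIRST(S)={a}  FIRST(A)={a}  FIRST(B)={a,c}

Compute FOLLOW by fixpoint:
initialize: $ ∈ FOLLOW(S)
round 1:
  B→S b: FOLLOW(S) ⊇ FIRST(b) = {b}; new: +{b}
  S→A d: FOLLOW(A) ⊇ FIRST(d) = {d}; new: +{d}
  S→a B: FOLLOW(B) ⊇ FOLLOW(S) ⊇ {$,b}; new: +{$,b}
  FOLLOW(S)={$,b}  FOLLOW(A)={d}  FOLLOW(B)={$,b}
round 2:
  A→S: FOLLOW(S) ⊇ FOLLOW(A) ⊇ {d}; new: +{d}
  S→a B: FOLLOW(B) ⊇ FOLLOW(S) ⊇ {$,b,d}; new: +{d}
  FOLLOW(S)={$,b,d}  FOLLOW(A)={d}  FOLLOW(B)={$,b,d}
round 3: (stable)
  FOLLOW(S)={$,b,d}  FOLLOW(A)={d}  FOLLOW(B)={$,b,d}

FOLLOW(A) = ["d"]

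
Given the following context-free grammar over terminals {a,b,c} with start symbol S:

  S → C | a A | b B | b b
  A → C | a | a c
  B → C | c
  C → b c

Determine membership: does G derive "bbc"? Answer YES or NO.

Convert to CNF:
  S -> T0 A | T2 B | T2 T1 | T2 T2
  A -> T0 T1 | T2 T1 | a
  B -> T2 T1 | c
  C -> T2 T1
  T0 -> a
  T1 -> c
  T2 -> b

Fill CYK table bottom-up:
  [0..0]={T2}  "b"  orig:{}
  [1..1]={T2}  "b"  orig:{}
  [2..2]={B,T1}  "c"  orig:{B}
  [0..1]={S}  "bb"
  [1..2]={A,B,C,S}  "bc"
  [0..2]={S}  "bbc"

S ∈ T[0,2] ⇒ YES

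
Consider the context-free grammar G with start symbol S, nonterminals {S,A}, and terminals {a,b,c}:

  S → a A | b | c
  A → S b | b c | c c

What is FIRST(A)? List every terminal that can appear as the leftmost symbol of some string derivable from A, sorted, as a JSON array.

FIRST iteration:
[1]
  A via A→b c: +{b}
  A via A→c c: +{c}
  S via S→a A: +{a}
  S via S→b: +{b}
  S via S→c: +{c}
  FIRST[S]={a,b,c}  FIRST[A]={b,c}
[2]
  A via A→S b: +{a}
  FIRST[S]={a,b,c}  FIRST[A]={a,b,c}
[3] — fixpoint
  FIRST[S]={a,b,c}  FIRST[A]={a,b,c}

FIRST(A) = ["a", "b", "c"]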